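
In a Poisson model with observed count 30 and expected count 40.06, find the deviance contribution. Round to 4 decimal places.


Compute y*ln(y/mu) = 30*ln(30/40.06) = 30*-0.289181 = -8.675430.
y - mu = -10.06.
D = 2*(-8.675430 - (-10.06)) = 2.769140, which rounds to 2.7691.

2.7691


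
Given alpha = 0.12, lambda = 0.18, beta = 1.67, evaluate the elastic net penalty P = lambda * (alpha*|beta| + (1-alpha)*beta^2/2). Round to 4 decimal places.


Compute:
L1 = 0.12 * 1.67 = 0.2004.
L2 = 0.88 * 1.67^2 / 2 = 1.2271.
Penalty = 0.18 * (0.2004 + 1.2271) = 0.2570.

0.2570


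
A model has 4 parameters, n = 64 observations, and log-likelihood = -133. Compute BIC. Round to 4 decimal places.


k * ln(n) = 4 * ln(64) = 4 * 4.158883 = 16.635532.
-2 * loglik = -2 * (-133) = 266.
BIC = 16.635532 + 266 = 282.635532, which rounds to 282.6355.

282.6355


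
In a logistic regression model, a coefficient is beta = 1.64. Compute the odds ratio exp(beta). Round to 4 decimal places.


exp(1.64) = 5.1552.
So the odds ratio is 5.1552.

5.1552


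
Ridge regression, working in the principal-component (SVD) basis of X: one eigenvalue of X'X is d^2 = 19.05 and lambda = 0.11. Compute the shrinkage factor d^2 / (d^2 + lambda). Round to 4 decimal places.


Compute the denominator: 19.05 + 0.11 = 19.1600.
Shrinkage factor = 19.05 / 19.1600 = 0.9943.

0.9943


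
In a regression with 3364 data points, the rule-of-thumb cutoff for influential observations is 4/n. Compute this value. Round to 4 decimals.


Using the rule of thumb:
Threshold = 4 / 3364 = 0.0012.

0.0012


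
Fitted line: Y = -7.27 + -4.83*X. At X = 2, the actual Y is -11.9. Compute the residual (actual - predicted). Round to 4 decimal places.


Fitted value at X = 2 is yhat = -7.27 + -4.83*2 = -16.9300.
Residual = -11.9 - -16.9300 = 5.0300.

5.0300


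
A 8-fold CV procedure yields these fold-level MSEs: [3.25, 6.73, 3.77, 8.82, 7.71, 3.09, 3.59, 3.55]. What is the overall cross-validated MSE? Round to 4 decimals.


Add all fold MSEs: 40.5100.
Divide by k = 8: 40.5100/8 = 5.0638.

5.0638


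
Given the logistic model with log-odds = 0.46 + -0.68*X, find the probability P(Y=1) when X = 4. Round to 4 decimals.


z = 0.46 + -0.68 * 4 = -2.2600.
Sigmoid: P = 1 / (1 + exp(2.2600)) = 0.0945.

0.0945


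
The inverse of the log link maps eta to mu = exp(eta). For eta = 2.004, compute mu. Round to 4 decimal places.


The inverse log link gives:
mu = exp(2.004) = 7.4187.

7.4187


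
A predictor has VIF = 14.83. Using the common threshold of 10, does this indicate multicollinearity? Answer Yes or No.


Compare VIF = 14.83 to the threshold of 10.
14.83 >= 10, so the answer is Yes.

Yes


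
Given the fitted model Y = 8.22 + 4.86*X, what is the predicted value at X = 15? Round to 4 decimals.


Substitute X = 15 into the equation:
Y = 8.22 + 4.86 * 15 = 8.22 + 72.9000 = 81.1200.

81.1200


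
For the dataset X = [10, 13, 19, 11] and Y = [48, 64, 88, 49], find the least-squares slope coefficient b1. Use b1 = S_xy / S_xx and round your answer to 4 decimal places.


Calculate xbar = 13.2500, ybar = 62.2500.
S_xx = 48.7500, S_xy = 223.7500.
Using b1 = S_xy / S_xx = 223.7500 / 48.7500, we get b1 = 4.5897.

4.5897


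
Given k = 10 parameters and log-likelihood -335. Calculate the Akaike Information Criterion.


AIC = 2k - 2*loglik = 2(10) - 2(-335).
= 20 + 670 = 690.

690


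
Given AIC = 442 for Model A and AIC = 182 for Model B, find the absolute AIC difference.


|AIC_A - AIC_B| = |442 - 182| = 260.
Model B is preferred (lower AIC).

260


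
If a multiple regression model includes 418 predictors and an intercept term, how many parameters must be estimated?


Including the intercept, the model has 418 predictor coefficients + 1 intercept.
Total = 419.

419


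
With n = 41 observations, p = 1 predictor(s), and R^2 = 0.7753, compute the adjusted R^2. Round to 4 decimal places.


Adjusted R^2 = 1 - (1 - R^2) * (n-1)/(n-p-1).
(1 - R^2) = 0.2247.
(n-1)/(n-p-1) = 40/39.
(1 - R^2) * (n-1) = 0.2247 * 40 = 8.9880.
Divide by (n-p-1): 8.9880 / 39 = 0.2305.
Adj R^2 = 1 - 0.2305 = 0.7695.

0.7695


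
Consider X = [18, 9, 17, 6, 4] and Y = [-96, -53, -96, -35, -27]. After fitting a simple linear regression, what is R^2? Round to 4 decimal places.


Fit the OLS line: b0 = -5.7150, b1 = -5.1560.
SSres = 17.2371.
SStot = 4345.2000.
R^2 = 1 - 17.2371/4345.2000 = 0.9960.

0.9960


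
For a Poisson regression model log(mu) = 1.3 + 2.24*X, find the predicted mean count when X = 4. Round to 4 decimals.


Linear predictor: eta = 1.3 + (2.24)(4) = 10.2600.
Expected count: mu = exp(10.2600) = 28566.7862.

28566.7862


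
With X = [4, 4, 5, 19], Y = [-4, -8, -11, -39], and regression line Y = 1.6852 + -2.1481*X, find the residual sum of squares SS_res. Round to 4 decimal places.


Predicted values from Y = 1.6852 + -2.1481*X.
Residuals: [2.9072, -1.0928, -1.9447, 0.1287].
SSres = 13.4444.

13.4444


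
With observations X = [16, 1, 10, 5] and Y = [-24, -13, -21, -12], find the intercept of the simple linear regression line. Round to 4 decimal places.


The slope is b1 = -0.8492.
Sample means are xbar = 8.0000 and ybar = -17.5000.
Intercept: b0 = -17.5000 - (-0.8492)(8.0000) = -10.7063.

-10.7063


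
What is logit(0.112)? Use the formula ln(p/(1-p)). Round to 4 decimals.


1 - p = 0.888.
p/(1-p) = 0.1261.
logit = ln(0.1261) = -2.0705.

-2.0705


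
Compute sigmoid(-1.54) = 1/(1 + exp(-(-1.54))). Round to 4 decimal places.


Compute exp(1.5400) = 4.6646.
Sigmoid = 1 / (1 + 4.6646) = 1 / 5.6646 = 0.1765.

0.1765


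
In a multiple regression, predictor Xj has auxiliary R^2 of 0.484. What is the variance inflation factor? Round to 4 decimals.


Using VIF = 1/(1 - R^2_j):
1 - 0.484 = 0.516.
VIF = 1.9380.

1.9380


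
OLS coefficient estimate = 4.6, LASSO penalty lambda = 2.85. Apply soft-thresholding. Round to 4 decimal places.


Absolute value: |4.6| = 4.6.
Compare to lambda = 2.85.
Since |beta| > lambda, coefficient = sign(beta)*(|beta| - lambda) = 1.7500.

1.7500


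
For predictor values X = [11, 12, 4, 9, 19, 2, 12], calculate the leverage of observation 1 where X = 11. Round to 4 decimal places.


n = 7, xbar = 9.8571.
SXX = sum((xi - xbar)^2) = 190.8571.
h = 1/7 + (11 - 9.8571)^2 / 190.8571 = 0.1497.

0.1497


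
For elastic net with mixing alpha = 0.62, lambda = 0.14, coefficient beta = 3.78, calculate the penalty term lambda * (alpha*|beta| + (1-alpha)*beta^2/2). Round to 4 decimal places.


alpha * |beta| = 0.62 * 3.78 = 2.3436.
(1-alpha) * beta^2/2 = 0.38 * 14.2884/2 = 2.7148.
Total = 0.14 * (2.3436 + 2.7148) = 0.7082.

0.7082


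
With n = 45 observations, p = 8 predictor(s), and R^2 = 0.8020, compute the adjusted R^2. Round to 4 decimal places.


Plug in: Adj R^2 = 1 - (1 - 0.8020) * 44/36.
= 1 - 0.1980 * 44/36
= 1 - 8.7120 / 36
= 1 - 0.2420 = 0.7580.

0.7580


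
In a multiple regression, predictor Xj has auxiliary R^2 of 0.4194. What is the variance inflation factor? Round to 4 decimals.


Denominator: 1 - 0.4194 = 0.5806.
VIF = 1 / 0.5806 = 1.7224.

1.7224


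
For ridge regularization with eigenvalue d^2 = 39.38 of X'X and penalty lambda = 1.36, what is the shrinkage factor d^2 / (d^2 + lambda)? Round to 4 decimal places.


Compute the denominator: 39.38 + 1.36 = 40.7400.
Shrinkage factor = 39.38 / 40.7400 = 0.9666.

0.9666


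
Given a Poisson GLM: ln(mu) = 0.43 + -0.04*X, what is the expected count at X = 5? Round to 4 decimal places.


Compute eta = 0.43 + -0.04 * 5 = 0.2300.
Apply inverse link: mu = e^0.2300 = 1.2586.

1.2586


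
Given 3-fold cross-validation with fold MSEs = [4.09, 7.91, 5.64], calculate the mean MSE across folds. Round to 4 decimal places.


Total MSE across folds = 17.6400.
CV-MSE = 17.6400/3 = 5.8800.

5.8800


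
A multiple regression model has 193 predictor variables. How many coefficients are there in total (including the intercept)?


Total coefficients = number of predictors + 1 (for the intercept).
= 193 + 1 = 194.

194


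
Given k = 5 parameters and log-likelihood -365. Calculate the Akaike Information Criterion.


Compute:
2k = 2*5 = 10.
-2*loglik = -2*(-365) = 730.
AIC = 10 + 730 = 740.

740


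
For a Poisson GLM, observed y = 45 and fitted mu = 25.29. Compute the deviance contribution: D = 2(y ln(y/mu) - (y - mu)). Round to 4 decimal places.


y/mu = 45/25.29 = 1.779359 (approx.), and ln(45/25.29) = 0.576253.
y * ln(y/mu) = 45 * 0.576253 = 25.931385.
y - mu = 19.71.
D = 2 * (25.931385 - 19.71) = 12.442770, which rounds to 12.4428.

12.4428


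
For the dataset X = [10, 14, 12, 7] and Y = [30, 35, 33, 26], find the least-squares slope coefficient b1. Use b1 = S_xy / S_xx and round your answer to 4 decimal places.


First compute the means: xbar = 10.7500, ybar = 31.0000.
Then S_xx = sum((xi - xbar)^2) = 26.7500.
S_xy = sum((xi - xbar)(yi - ybar)) = 35.0000.
b1 = S_xy / S_xx = 35.0000 / 26.7500 = 1.3084.

1.3084


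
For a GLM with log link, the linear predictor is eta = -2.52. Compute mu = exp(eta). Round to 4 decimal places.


The inverse log link gives:
mu = exp(-2.52) = 0.0805.

0.0805


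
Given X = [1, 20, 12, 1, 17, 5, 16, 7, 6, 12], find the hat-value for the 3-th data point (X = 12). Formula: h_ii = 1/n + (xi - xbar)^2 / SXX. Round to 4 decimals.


n = 10, xbar = 9.7000.
SXX = sum((xi - xbar)^2) = 404.1000.
h = 1/10 + (12 - 9.7000)^2 / 404.1000 = 0.1131.

0.1131


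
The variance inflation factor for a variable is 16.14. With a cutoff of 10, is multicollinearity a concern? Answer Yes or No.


Compare VIF = 16.14 to the threshold of 10.
16.14 >= 10, so the answer is Yes.

Yes


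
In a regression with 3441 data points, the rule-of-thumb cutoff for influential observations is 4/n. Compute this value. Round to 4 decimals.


Cook's distance cutoff = 4/n = 4/3441.
= 0.0012.

0.0012


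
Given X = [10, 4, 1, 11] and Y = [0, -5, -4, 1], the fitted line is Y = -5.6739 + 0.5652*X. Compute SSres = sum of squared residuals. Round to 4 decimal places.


Predicted values from Y = -5.6739 + 0.5652*X.
Residuals: [0.0219, -1.5869, 1.1087, 0.4567].
SSres = 3.9565.

3.9565


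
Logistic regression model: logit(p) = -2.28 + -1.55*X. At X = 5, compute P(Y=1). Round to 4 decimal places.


Linear predictor: z = -2.28 + -1.55 * 5 = -10.0300.
P = 1/(1 + exp(10.0300)) = 1/(1 + 22697.2715) = 0.0000.

0.0000


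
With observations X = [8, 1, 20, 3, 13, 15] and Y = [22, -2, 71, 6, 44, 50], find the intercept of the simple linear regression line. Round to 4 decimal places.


The slope is b1 = 3.8209.
Sample means are xbar = 10.0000 and ybar = 31.8333.
Intercept: b0 = 31.8333 - (3.8209)(10.0000) = -6.3756.

-6.3756


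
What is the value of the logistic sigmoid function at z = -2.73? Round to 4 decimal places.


Compute exp(2.7300) = 15.3329.
Sigmoid = 1 / (1 + 15.3329) = 1 / 16.3329 = 0.0612.

0.0612


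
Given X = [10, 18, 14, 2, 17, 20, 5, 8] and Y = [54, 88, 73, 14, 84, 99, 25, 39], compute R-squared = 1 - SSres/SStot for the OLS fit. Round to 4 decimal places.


After computing the OLS fit (b0=3.1790, b1=4.7933):
SSres = 30.7866, SStot = 6866.0000.
R^2 = 1 - 30.7866/6866.0000 = 0.9955.

0.9955


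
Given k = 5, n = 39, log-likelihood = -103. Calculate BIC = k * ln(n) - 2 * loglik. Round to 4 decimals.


k * ln(n) = 5 * ln(39) = 5 * 3.663562 = 18.317810.
-2 * loglik = -2 * (-103) = 206.
BIC = 18.317810 + 206 = 224.317810, which rounds to 224.3178.

224.3178


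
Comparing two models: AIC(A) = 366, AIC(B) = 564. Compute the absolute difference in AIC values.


Absolute difference = |366 - 564| = 198.
The model with lower AIC (A) is preferred.

198


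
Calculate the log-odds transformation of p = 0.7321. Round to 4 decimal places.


Compute the odds: 0.7321/0.2679 = 2.7327.
Take the natural log: ln(2.7327) = 1.0053.

1.0053


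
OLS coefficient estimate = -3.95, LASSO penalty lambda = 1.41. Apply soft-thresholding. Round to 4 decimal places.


Absolute value: |-3.95| = 3.95.
Compare to lambda = 1.41.
Since |beta| > lambda, coefficient = sign(beta)*(|beta| - lambda) = -2.5400.

-2.5400


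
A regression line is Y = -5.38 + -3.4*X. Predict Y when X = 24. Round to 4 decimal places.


Substitute X = 24 into the equation:
Y = -5.38 + -3.4 * 24 = -5.38 + -81.6000 = -86.9800.

-86.9800


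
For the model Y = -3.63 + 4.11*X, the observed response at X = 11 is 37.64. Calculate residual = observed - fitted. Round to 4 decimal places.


Fitted value at X = 11 is yhat = -3.63 + 4.11*11 = 41.5800.
Residual = 37.64 - 41.5800 = -3.9400.

-3.9400


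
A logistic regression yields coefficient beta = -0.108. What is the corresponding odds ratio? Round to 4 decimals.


exp(-0.108) = 0.8976.
So the odds ratio is 0.8976.

0.8976


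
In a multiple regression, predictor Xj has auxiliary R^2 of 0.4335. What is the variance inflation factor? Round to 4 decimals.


Using VIF = 1/(1 - R^2_j):
1 - 0.4335 = 0.5665.
VIF = 1.7652.

1.7652


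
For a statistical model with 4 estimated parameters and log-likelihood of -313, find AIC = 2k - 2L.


AIC = 2*4 - 2*(-313).
= 8 + 626 = 634.

634


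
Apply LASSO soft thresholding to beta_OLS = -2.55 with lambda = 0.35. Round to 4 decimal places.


Absolute value: |-2.55| = 2.55.
Compare to lambda = 0.35.
Since |beta| > lambda, coefficient = sign(beta)*(|beta| - lambda) = -2.2000.

-2.2000


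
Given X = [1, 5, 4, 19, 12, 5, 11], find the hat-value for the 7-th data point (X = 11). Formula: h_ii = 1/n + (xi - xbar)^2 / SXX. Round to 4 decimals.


Compute xbar = 8.1429 with n = 7 observations.
SXX = 228.8571.
Leverage = 1/7 + (11 - 8.1429)^2/228.8571 = 0.1785.

0.1785


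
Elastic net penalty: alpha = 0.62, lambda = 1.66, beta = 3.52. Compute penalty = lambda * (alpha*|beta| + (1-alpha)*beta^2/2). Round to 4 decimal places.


Compute:
L1 = 0.62 * 3.52 = 2.1824.
L2 = 0.38 * 3.52^2 / 2 = 2.3542.
Penalty = 1.66 * (2.1824 + 2.3542) = 7.5307.

7.5307


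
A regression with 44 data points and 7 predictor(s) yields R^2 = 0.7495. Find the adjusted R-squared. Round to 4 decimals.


Adjusted R^2 = 1 - (1 - R^2) * (n-1)/(n-p-1).
(1 - R^2) = 0.2505.
(n-1)/(n-p-1) = 43/36.
(1 - R^2) * (n-1) = 0.2505 * 43 = 10.7715.
Divide by (n-p-1): 10.7715 / 36 = 0.2992.
Adj R^2 = 1 - 0.2992 = 0.7008.

0.7008


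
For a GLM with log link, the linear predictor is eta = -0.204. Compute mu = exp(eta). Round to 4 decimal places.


The inverse log link gives:
mu = exp(-0.204) = 0.8155.

0.8155


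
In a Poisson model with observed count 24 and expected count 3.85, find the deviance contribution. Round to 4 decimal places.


y/mu = 24/3.85 = 6.233766 (approx.), and ln(24/3.85) = 1.829981.
y * ln(y/mu) = 24 * 1.829981 = 43.919544.
y - mu = 20.15.
D = 2 * (43.919544 - 20.15) = 47.539088, which rounds to 47.5391.

47.5391


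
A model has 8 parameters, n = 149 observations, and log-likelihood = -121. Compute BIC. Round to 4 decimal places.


k * ln(n) = 8 * ln(149) = 8 * 5.003946 = 40.031568.
-2 * loglik = -2 * (-121) = 242.
BIC = 40.031568 + 242 = 282.031568, which rounds to 282.0316.

282.0316


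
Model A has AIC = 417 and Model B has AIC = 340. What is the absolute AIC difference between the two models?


Compute |417 - 340| = 77.
Model B has the smaller AIC.

77


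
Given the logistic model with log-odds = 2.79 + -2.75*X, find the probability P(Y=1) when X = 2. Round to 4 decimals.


Compute z = 2.79 + (-2.75)(2) = -2.7100.
exp(-z) = 15.0293.
P = 1/(1 + 15.0293) = 0.0624.

0.0624


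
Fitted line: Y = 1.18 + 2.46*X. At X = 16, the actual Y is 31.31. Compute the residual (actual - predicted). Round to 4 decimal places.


Compute yhat = 1.18 + (2.46)(16) = 40.5400.
Residual = actual - predicted = 31.31 - 40.5400 = -9.2300.

-9.2300


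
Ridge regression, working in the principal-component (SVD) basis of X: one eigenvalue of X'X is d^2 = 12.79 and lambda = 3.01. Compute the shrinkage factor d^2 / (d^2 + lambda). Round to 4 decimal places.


Denominator = d^2 + lambda = 12.79 + 3.01 = 15.8000.
Shrinkage = 12.79 / 15.8000 = 0.8095.

0.8095


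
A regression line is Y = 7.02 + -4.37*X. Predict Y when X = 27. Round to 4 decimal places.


Predicted value:
Y = 7.02 + (-4.37)(27) = 7.02 + -117.9900 = -110.9700.

-110.9700


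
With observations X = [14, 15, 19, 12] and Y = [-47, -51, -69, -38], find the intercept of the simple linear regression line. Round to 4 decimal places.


Compute b1 = -4.4231 from the OLS formula.
With xbar = 15.0000 and ybar = -51.2500, the intercept is:
b0 = -51.2500 - -4.4231 * 15.0000 = 15.0962.

15.0962


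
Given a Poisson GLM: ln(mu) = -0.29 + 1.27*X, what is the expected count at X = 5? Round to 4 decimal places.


Linear predictor: eta = -0.29 + (1.27)(5) = 6.0600.
Expected count: mu = exp(6.0600) = 428.3754.

428.3754


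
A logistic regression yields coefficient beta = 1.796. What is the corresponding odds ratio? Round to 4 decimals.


The odds ratio is computed as:
OR = e^(1.796) = 6.0255.

6.0255


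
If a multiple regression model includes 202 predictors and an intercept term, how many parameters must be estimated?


Including the intercept, the model has 202 predictor coefficients + 1 intercept.
Total = 203.

203


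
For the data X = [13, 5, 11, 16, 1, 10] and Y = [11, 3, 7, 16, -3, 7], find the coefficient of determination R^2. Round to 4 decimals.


Fit the OLS line: b0 = -4.1250, b1 = 1.1741.
SSres = 6.9732.
SStot = 212.8333.
R^2 = 1 - 6.9732/212.8333 = 0.9672.

0.9672


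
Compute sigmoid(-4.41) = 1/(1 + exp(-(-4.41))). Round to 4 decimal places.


First, exp(4.4100) = 82.2695.
Then sigma(z) = 1/(1 + 82.2695) = 0.0120.

0.0120


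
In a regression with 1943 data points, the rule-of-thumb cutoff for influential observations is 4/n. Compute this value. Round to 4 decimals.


Cook's distance cutoff = 4/n = 4/1943.
= 0.0021.

0.0021


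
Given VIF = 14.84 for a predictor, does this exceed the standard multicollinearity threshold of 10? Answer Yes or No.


Check: VIF = 14.84 vs threshold = 10.
Since 14.84 >= 10, the answer is Yes.

Yes


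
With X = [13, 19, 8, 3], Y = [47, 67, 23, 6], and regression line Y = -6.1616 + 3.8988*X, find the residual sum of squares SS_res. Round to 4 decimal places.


Compute predicted values, then residuals = yi - yhat_i.
Residuals: [2.4772, -0.9156, -2.0288, 0.4652].
SSres = sum(residual^2) = 11.3073.

11.3073


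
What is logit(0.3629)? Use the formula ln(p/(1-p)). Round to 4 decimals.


The odds are p/(1-p) = 0.3629 / 0.6371 = 0.5696.
logit(p) = ln(0.5696) = -0.5628.

-0.5628


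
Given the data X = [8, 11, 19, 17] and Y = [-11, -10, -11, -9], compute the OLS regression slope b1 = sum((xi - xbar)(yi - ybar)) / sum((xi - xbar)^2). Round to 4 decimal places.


Calculate xbar = 13.7500, ybar = -10.2500.
S_xx = 78.7500, S_xy = 3.7500.
Using b1 = S_xy / S_xx = 3.7500 / 78.7500, we get b1 = 0.0476.

0.0476


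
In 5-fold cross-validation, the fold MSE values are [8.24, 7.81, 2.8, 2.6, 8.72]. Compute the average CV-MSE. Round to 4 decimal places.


Total MSE across folds = 30.1700.
CV-MSE = 30.1700/5 = 6.0340.

6.0340


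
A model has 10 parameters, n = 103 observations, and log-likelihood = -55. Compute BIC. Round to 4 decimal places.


k * ln(n) = 10 * ln(103) = 10 * 4.634729 = 46.347290.
-2 * loglik = -2 * (-55) = 110.
BIC = 46.347290 + 110 = 156.347290, which rounds to 156.3473.

156.3473


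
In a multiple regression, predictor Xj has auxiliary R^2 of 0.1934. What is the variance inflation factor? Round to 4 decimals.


VIF = 1 / (1 - 0.1934).
= 1 / 0.8066 = 1.2398.

1.2398


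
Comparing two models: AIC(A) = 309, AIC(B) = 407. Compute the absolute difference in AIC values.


|AIC_A - AIC_B| = |309 - 407| = 98.
Model A is preferred (lower AIC).

98


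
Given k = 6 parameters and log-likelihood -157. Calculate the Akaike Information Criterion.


AIC = 2k - 2*loglik = 2(6) - 2(-157).
= 12 + 314 = 326.

326


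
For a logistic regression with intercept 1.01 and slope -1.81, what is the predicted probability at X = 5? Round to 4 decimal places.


Compute z = 1.01 + (-1.81)(5) = -8.0400.
exp(-z) = 3102.6132.
P = 1/(1 + 3102.6132) = 0.0003.

0.0003


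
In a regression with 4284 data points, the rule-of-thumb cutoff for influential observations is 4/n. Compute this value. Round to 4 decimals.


Using the rule of thumb:
Threshold = 4 / 4284 = 0.0009.

0.0009


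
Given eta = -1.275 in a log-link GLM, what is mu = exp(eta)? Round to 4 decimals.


Apply the inverse link:
mu = e^-1.275 = 0.2794.

0.2794


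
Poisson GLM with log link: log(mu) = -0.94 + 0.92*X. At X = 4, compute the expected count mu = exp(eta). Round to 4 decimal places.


eta = -0.94 + 0.92 * 4 = 2.7400.
mu = exp(2.7400) = 15.4870.

15.4870


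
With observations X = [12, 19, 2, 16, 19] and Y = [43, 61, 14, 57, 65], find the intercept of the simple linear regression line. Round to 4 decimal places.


First find the slope: b1 = 2.9125.
Means: xbar = 13.6000, ybar = 48.0000.
b0 = ybar - b1 * xbar = 48.0000 - 2.9125 * 13.6000 = 8.3897.

8.3897


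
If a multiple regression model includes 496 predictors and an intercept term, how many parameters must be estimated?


Total coefficients = number of predictors + 1 (for the intercept).
= 496 + 1 = 497.

497


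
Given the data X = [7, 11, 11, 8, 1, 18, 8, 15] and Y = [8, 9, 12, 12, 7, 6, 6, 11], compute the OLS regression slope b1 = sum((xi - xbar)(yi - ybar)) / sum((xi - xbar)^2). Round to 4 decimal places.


The sample means are xbar = 9.8750 and ybar = 8.8750.
Compute S_xx = 188.8750 and S_xy = 9.8750.
Slope b1 = S_xy / S_xx = 9.8750 / 188.8750 = 0.0523.

0.0523


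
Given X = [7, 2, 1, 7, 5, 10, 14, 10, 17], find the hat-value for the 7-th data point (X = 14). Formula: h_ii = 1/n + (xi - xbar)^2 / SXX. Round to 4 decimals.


Mean of X: xbar = 8.1111.
SXX = 220.8889.
For X = 14: h = 1/9 + (14 - 8.1111)^2/220.8889 = 0.2681.

0.2681


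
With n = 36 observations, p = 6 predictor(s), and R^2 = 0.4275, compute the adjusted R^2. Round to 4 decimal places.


Using the formula:
(1 - 0.4275) = 0.5725.
Multiply by 35/29: 0.5725 * 35 = 20.0375, then 20.0375 / 29 = 0.6909.
Adj R^2 = 1 - 0.6909 = 0.3091.

0.3091


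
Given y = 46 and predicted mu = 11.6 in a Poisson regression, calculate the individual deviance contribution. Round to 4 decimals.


Compute y*ln(y/mu) = 46*ln(46/11.6) = 46*1.377636 = 63.371256.
y - mu = 34.4.
D = 2*(63.371256 - (34.4)) = 57.942512, which rounds to 57.9425.

57.9425


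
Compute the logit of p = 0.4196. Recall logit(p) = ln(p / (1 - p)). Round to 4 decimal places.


Compute the odds: 0.4196/0.5804 = 0.7229.
Take the natural log: ln(0.7229) = -0.3244.

-0.3244


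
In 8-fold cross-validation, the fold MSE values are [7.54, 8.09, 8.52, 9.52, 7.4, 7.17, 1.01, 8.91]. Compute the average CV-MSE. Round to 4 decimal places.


Total MSE across folds = 58.1600.
CV-MSE = 58.1600/8 = 7.2700.

7.2700


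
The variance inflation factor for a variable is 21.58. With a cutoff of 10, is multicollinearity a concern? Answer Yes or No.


Compare VIF = 21.58 to the threshold of 10.
21.58 >= 10, so the answer is Yes.

Yes


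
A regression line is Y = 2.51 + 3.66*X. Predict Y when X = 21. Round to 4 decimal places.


Plug X = 21 into Y = 2.51 + 3.66*X:
Y = 2.51 + 76.8600 = 79.3700.

79.3700


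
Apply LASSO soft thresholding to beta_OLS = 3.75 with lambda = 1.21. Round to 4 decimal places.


|beta_OLS| = 3.75.
lambda = 1.21.
Since |beta| > lambda, coefficient = sign(beta)*(|beta| - lambda) = 2.5400.
Result = 2.5400.

2.5400


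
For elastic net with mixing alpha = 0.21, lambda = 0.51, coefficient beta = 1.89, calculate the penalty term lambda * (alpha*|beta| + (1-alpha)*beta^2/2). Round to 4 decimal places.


alpha * |beta| = 0.21 * 1.89 = 0.3969.
(1-alpha) * beta^2/2 = 0.79 * 3.5721/2 = 1.4110.
Total = 0.51 * (0.3969 + 1.4110) = 0.9220.

0.9220


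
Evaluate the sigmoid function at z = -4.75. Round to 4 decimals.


First, exp(4.7500) = 115.5843.
Then sigma(z) = 1/(1 + 115.5843) = 0.0086.

0.0086


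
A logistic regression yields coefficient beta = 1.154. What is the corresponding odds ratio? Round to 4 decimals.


The odds ratio is computed as:
OR = e^(1.154) = 3.1709.

3.1709


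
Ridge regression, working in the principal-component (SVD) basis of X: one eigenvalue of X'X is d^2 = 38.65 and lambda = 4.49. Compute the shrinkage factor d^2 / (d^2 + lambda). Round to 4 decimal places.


Compute the denominator: 38.65 + 4.49 = 43.1400.
Shrinkage factor = 38.65 / 43.1400 = 0.8959.

0.8959


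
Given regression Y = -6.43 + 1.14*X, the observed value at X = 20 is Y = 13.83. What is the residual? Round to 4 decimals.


Compute yhat = -6.43 + (1.14)(20) = 16.3700.
Residual = actual - predicted = 13.83 - 16.3700 = -2.5400.

-2.5400


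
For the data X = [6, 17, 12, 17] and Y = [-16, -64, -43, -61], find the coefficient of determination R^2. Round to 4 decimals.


Fit the OLS line: b0 = 8.6951, b1 = -4.2073.
SSres = 6.4756.
SStot = 1458.0000.
R^2 = 1 - 6.4756/1458.0000 = 0.9956.

0.9956


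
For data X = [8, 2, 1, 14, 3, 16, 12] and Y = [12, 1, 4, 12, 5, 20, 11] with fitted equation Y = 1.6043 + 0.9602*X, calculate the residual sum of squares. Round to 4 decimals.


Compute predicted values, then residuals = yi - yhat_i.
Residuals: [2.7141, -2.5247, 1.4355, -3.0471, 0.5151, 3.0325, -2.1267].
SSres = sum(residual^2) = 39.0702.

39.0702


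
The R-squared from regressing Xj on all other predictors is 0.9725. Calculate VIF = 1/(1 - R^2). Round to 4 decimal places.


Using VIF = 1/(1 - R^2_j):
1 - 0.9725 = 0.0275.
VIF = 36.3636.

36.3636


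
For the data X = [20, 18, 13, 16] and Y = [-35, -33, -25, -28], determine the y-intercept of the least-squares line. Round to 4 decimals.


First find the slope: b1 = -1.5047.
Means: xbar = 16.7500, ybar = -30.2500.
b0 = ybar - b1 * xbar = -30.2500 - -1.5047 * 16.7500 = -5.0467.

-5.0467


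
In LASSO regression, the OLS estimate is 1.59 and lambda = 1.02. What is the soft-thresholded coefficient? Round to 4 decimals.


Check: |1.59| = 1.59 vs lambda = 1.02.
Since |beta| > lambda, coefficient = sign(beta)*(|beta| - lambda) = 0.5700.
Soft-thresholded coefficient = 0.5700.

0.5700


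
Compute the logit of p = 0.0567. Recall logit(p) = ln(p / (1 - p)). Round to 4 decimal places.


The odds are p/(1-p) = 0.0567 / 0.9433 = 0.0601.
logit(p) = ln(0.0601) = -2.8116.

-2.8116


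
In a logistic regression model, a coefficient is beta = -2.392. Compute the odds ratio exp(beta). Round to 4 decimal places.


Odds ratio = exp(beta) = exp(-2.392).
= 0.0914.

0.0914


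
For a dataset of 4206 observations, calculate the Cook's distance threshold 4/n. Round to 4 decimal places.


The threshold is 4/n.
4/4206 = 0.0010.

0.0010


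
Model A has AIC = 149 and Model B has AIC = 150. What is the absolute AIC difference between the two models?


|AIC_A - AIC_B| = |149 - 150| = 1.
Model A is preferred (lower AIC).

1


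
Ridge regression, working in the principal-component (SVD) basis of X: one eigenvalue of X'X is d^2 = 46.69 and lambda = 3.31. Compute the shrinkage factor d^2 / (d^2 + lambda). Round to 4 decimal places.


Compute the denominator: 46.69 + 3.31 = 50.0000.
Shrinkage factor = 46.69 / 50.0000 = 0.9338.

0.9338


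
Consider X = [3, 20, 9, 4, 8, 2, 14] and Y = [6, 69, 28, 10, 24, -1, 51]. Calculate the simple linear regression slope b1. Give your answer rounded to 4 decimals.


First compute the means: xbar = 8.5714, ybar = 26.7143.
Then S_xx = sum((xi - xbar)^2) = 255.7143.
S_xy = sum((xi - xbar)(yi - ybar)) = 991.1429.
b1 = S_xy / S_xx = 991.1429 / 255.7143 = 3.8760.

3.8760


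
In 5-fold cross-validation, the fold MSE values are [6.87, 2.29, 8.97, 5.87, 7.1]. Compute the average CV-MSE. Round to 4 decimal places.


Add all fold MSEs: 31.1000.
Divide by k = 5: 31.1000/5 = 6.2200.

6.2200


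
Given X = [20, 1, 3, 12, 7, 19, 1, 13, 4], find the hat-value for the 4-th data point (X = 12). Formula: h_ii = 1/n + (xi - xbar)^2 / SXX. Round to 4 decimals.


n = 9, xbar = 8.8889.
SXX = sum((xi - xbar)^2) = 438.8889.
h = 1/9 + (12 - 8.8889)^2 / 438.8889 = 0.1332.

0.1332


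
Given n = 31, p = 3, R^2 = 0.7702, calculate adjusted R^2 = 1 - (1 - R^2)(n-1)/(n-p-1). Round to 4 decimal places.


Plug in: Adj R^2 = 1 - (1 - 0.7702) * 30/27.
= 1 - 0.2298 * 30/27
= 1 - 6.8940 / 27
= 1 - 0.2553 = 0.7447.

0.7447


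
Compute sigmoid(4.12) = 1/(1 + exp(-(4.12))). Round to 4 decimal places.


First, exp(-4.1200) = 0.0162.
Then sigma(z) = 1/(1 + 0.0162) = 0.9840.

0.9840


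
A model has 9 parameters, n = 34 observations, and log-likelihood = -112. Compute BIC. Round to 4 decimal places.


k * ln(n) = 9 * ln(34) = 9 * 3.526361 = 31.737249.
-2 * loglik = -2 * (-112) = 224.
BIC = 31.737249 + 224 = 255.737249, which rounds to 255.7372.

255.7372


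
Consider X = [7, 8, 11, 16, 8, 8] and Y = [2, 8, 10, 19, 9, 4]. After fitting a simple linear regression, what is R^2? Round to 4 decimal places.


After computing the OLS fit (b0=-7.0698, b1=1.6279):
SSres = 23.3953, SStot = 175.3333.
R^2 = 1 - 23.3953/175.3333 = 0.8666.

0.8666


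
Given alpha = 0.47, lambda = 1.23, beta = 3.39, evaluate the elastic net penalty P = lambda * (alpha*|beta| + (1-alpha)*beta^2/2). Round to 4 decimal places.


alpha * |beta| = 0.47 * 3.39 = 1.5933.
(1-alpha) * beta^2/2 = 0.53 * 11.4921/2 = 3.0454.
Total = 1.23 * (1.5933 + 3.0454) = 5.7056.

5.7056


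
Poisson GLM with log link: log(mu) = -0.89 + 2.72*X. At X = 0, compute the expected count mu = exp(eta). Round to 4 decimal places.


Linear predictor: eta = -0.89 + (2.72)(0) = -0.8900.
Expected count: mu = exp(-0.8900) = 0.4107.

0.4107


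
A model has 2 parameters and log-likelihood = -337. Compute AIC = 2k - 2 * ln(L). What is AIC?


AIC = 2*2 - 2*(-337).
= 4 + 674 = 678.

678


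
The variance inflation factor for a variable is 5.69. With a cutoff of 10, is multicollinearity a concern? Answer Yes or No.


Compare VIF = 5.69 to the threshold of 10.
5.69 < 10, so the answer is No.

No


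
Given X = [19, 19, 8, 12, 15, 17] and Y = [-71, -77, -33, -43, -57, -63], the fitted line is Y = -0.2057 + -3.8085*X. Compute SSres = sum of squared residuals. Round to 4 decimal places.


Predicted values from Y = -0.2057 + -3.8085*X.
Residuals: [1.5672, -4.4328, -2.3263, 2.9077, 0.3332, 1.9502].
SSres = 39.8865.

39.8865


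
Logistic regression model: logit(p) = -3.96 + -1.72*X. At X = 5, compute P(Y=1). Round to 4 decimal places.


Compute z = -3.96 + (-1.72)(5) = -12.5600.
exp(-z) = 284930.3376.
P = 1/(1 + 284930.3376) = 0.0000.

0.0000


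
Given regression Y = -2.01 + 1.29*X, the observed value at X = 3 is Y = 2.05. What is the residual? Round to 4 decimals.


Predicted = -2.01 + 1.29 * 3 = 1.8600.
Residual = 2.05 - 1.8600 = 0.1900.

0.1900


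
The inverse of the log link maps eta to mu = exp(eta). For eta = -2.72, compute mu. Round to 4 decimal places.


mu = exp(eta) = exp(-2.72).
= 0.0659.

0.0659


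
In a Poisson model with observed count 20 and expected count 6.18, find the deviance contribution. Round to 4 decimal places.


First: ln(20/6.18) = 1.174414.
Then: 20 * 1.174414 = 23.488280.
y - mu = 20 - 6.18 = 13.82.
D = 2(23.488280 - 13.82) = 19.336560, which rounds to 19.3366.

19.3366


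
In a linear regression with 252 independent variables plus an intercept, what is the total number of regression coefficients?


Including the intercept, the model has 252 predictor coefficients + 1 intercept.
Total = 253.

253


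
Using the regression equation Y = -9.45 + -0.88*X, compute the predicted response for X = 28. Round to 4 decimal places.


Plug X = 28 into Y = -9.45 + -0.88*X:
Y = -9.45 + -24.6400 = -34.0900.

-34.0900


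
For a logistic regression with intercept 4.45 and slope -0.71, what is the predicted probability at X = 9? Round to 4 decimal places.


z = 4.45 + -0.71 * 9 = -1.9400.
Sigmoid: P = 1 / (1 + exp(1.9400)) = 0.1256.

0.1256


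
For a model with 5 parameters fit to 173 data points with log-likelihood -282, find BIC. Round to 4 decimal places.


ln(173) = 5.153292.
k * ln(n) = 5 * 5.153292 = 25.766460.
-2L = 564.
BIC = 25.766460 + 564 = 589.766460, which rounds to 589.7665.

589.7665


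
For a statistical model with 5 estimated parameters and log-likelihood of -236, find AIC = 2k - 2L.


Compute:
2k = 2*5 = 10.
-2*loglik = -2*(-236) = 472.
AIC = 10 + 472 = 482.

482


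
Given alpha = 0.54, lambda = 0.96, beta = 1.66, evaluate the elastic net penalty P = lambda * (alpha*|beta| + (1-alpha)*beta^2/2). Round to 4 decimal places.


Compute:
L1 = 0.54 * 1.66 = 0.8964.
L2 = 0.46 * 1.66^2 / 2 = 0.6338.
Penalty = 0.96 * (0.8964 + 0.6338) = 1.4690.

1.4690


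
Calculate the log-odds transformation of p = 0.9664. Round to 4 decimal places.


The odds are p/(1-p) = 0.9664 / 0.0336 = 28.7619.
logit(p) = ln(28.7619) = 3.3591.

3.3591


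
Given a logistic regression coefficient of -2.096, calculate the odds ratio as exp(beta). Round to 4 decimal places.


The odds ratio is computed as:
OR = e^(-2.096) = 0.1229.

0.1229


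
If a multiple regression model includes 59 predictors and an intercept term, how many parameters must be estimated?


Total coefficients = number of predictors + 1 (for the intercept).
= 59 + 1 = 60.

60


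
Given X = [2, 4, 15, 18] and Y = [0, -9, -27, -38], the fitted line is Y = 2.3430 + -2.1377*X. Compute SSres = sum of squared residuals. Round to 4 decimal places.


Compute predicted values, then residuals = yi - yhat_i.
Residuals: [1.9324, -2.7922, 2.7225, -1.8644].
SSres = sum(residual^2) = 22.4185.

22.4185


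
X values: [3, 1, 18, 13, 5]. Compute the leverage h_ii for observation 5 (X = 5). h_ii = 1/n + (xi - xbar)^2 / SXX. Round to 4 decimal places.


Mean of X: xbar = 8.0000.
SXX = 208.0000.
For X = 5: h = 1/5 + (5 - 8.0000)^2/208.0000 = 0.2433.

0.2433


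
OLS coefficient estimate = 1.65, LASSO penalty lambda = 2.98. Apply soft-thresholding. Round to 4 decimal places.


Absolute value: |1.65| = 1.65.
Compare to lambda = 2.98.
Since |beta| <= lambda, the coefficient is set to 0.

0.0000


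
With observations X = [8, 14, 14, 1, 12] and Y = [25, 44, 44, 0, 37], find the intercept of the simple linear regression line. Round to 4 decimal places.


First find the slope: b1 = 3.3609.
Means: xbar = 9.8000, ybar = 30.0000.
b0 = ybar - b1 * xbar = 30.0000 - 3.3609 * 9.8000 = -2.9371.

-2.9371


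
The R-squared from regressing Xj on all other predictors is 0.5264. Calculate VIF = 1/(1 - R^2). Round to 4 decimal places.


Using VIF = 1/(1 - R^2_j):
1 - 0.5264 = 0.4736.
VIF = 2.1115.

2.1115


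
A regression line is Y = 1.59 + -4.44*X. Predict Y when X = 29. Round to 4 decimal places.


Plug X = 29 into Y = 1.59 + -4.44*X:
Y = 1.59 + -128.7600 = -127.1700.

-127.1700


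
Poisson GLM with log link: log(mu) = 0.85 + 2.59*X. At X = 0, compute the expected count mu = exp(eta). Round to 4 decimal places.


eta = 0.85 + 2.59 * 0 = 0.8500.
mu = exp(0.8500) = 2.3396.

2.3396


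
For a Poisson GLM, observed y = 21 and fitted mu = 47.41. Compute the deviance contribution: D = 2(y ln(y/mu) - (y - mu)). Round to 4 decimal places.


First: ln(21/47.41) = -0.814311.
Then: 21 * -0.814311 = -17.100531.
y - mu = 21 - 47.41 = -26.41.
D = 2(-17.100531 - -26.41) = 18.618938, which rounds to 18.6189.

18.6189


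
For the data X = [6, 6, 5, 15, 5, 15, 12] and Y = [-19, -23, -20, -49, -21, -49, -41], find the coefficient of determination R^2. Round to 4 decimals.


After computing the OLS fit (b0=-4.5153, b1=-2.9749):
SSres = 15.3461, SStot = 1173.4286.
R^2 = 1 - 15.3461/1173.4286 = 0.9869.

0.9869


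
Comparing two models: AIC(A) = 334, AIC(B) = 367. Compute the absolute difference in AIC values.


Absolute difference = |334 - 367| = 33.
The model with lower AIC (A) is preferred.

33


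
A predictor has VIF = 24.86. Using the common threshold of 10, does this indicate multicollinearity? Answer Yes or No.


The threshold is 10.
VIF = 24.86 is >= 10.
Multicollinearity indication: Yes.

Yes


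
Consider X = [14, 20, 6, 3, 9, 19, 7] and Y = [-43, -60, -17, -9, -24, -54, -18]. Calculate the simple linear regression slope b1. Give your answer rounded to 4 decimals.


The sample means are xbar = 11.1429 and ybar = -32.1429.
Compute S_xx = 262.8571 and S_xy = -791.8571.
Slope b1 = S_xy / S_xx = -791.8571 / 262.8571 = -3.0125.

-3.0125


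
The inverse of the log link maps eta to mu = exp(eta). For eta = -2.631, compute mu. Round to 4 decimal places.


mu = exp(eta) = exp(-2.631).
= 0.0720.

0.0720


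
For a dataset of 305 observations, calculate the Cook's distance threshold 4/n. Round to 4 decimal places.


Using the rule of thumb:
Threshold = 4 / 305 = 0.0131.

0.0131


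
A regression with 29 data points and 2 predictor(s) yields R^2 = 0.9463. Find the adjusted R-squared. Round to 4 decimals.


Adjusted R^2 = 1 - (1 - R^2) * (n-1)/(n-p-1).
(1 - R^2) = 0.0537.
(n-1)/(n-p-1) = 28/26.
(1 - R^2) * (n-1) = 0.0537 * 28 = 1.5036.
Divide by (n-p-1): 1.5036 / 26 = 0.0578.
Adj R^2 = 1 - 0.0578 = 0.9422.

0.9422


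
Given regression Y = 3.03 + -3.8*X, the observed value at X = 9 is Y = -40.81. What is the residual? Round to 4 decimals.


Predicted = 3.03 + -3.8 * 9 = -31.1700.
Residual = -40.81 - -31.1700 = -9.6400.

-9.6400


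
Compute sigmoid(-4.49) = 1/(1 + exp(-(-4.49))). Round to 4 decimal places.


exp(4.4900) = 89.1214.
1 + exp(-z) = 90.1214.
sigmoid = 1/90.1214 = 0.0111.

0.0111


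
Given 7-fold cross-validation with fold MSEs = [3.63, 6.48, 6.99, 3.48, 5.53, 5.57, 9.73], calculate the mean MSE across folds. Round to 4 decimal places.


Sum of fold MSEs = 41.4100.
Average = 41.4100 / 7 = 5.9157.

5.9157


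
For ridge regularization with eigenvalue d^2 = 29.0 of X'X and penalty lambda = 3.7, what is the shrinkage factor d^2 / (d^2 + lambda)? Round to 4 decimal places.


Compute the denominator: 29.0 + 3.7 = 32.7000.
Shrinkage factor = 29.0 / 32.7000 = 0.8869.

0.8869


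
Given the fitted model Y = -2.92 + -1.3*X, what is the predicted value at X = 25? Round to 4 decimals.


Substitute X = 25 into the equation:
Y = -2.92 + -1.3 * 25 = -2.92 + -32.5000 = -35.4200.

-35.4200


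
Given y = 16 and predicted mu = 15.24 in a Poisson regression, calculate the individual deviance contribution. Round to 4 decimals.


y/mu = 16/15.24 = 1.049869 (approx.), and ln(16/15.24) = 0.048665.
y * ln(y/mu) = 16 * 0.048665 = 0.778640.
y - mu = 0.76.
D = 2 * (0.778640 - 0.76) = 0.037280, which rounds to 0.0373.

0.0373


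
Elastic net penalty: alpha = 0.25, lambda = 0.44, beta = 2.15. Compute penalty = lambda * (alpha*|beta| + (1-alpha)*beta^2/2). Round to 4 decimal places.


L1 component = 0.25 * |2.15| = 0.5375.
L2 component = 0.75 * 2.15^2 / 2 = 1.7334.
Penalty = 0.44 * (0.5375 + 1.7334) = 0.44 * 2.2709 = 0.9992.

0.9992


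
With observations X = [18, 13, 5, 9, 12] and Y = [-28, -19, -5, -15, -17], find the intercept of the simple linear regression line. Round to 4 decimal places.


Compute b1 = -1.6888 from the OLS formula.
With xbar = 11.4000 and ybar = -16.8000, the intercept is:
b0 = -16.8000 - -1.6888 * 11.4000 = 2.4528.

2.4528


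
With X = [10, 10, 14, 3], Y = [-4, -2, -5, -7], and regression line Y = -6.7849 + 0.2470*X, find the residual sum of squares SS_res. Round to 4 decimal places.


For each point, residual = actual - predicted.
Residuals: [0.3149, 2.3149, -1.6731, -0.9561].
Sum of squared residuals = 9.1713.

9.1713
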